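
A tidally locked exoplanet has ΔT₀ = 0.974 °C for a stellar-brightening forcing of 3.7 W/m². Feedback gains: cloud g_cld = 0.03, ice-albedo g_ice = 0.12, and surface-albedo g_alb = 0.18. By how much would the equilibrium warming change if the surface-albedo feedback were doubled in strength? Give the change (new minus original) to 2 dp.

Original: g = 0.33, ΔT = 0.974/(1−0.33) = 1.4537 °C.
With doubled surface-albedo: g' = 0.51, ΔT' = 0.974/(1−0.51) = 1.9878 °C.
Change = 1.9878 − 1.4537 = 0.53 °C.

0.53 °C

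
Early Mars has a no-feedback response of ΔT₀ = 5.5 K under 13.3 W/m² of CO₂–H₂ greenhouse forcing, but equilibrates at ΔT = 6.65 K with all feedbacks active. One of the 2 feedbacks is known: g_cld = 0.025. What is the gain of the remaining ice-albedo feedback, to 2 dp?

0.15

Amplification A = ΔT/ΔT₀ = 6.65/5.5 = 1.209.
Total gain g = 1 − 1/A = 1 − 1/1.209 = 0.1729.
The known gain is 0.025.
g_ice = 0.1729 − 0.025 = 0.15.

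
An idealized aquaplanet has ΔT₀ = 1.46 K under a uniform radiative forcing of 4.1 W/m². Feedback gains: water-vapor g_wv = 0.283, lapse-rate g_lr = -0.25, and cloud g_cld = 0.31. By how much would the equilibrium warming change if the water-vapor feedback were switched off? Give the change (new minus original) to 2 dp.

-0.67 K

Original: g = 0.343, ΔT = 1.46/(1−0.343) = 2.2222 K.
Without water-vapor: g' = 0.06, ΔT' = 1.46/(1−0.06) = 1.5532 K.
Change = 1.5532 − 2.2222 = -0.67 K.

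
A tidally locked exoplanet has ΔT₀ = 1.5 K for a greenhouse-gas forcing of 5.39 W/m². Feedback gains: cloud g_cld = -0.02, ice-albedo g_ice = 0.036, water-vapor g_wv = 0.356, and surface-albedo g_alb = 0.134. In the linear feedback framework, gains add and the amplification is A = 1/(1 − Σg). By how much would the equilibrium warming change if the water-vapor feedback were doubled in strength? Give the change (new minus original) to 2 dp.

Original: g = 0.506, ΔT = 1.5/(1−0.506) = 3.0364 K.
With doubled water-vapor: g' = 0.862, ΔT' = 1.5/(1−0.862) = 10.8696 K.
Change = 10.8696 − 3.0364 = 7.83 K.

7.83 K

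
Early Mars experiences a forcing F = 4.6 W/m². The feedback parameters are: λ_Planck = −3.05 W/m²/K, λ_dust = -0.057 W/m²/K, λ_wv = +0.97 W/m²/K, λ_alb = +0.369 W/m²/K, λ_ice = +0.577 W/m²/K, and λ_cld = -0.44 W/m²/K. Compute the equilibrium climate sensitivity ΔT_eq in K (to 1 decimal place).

2.8 K

Net feedback parameter λ = (−3.05) + (-0.057) + (+0.97) + (+0.369) + (+0.577) + (-0.44) = -1.631 W/m²/K.
ΔT = −F/λ = −4.6/(-1.631) = 2.8 K.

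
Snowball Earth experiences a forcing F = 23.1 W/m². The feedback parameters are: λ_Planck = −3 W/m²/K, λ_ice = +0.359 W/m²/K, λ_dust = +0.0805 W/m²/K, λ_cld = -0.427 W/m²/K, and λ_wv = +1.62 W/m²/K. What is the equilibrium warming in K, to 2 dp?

16.89 K

Net feedback parameter λ = (−3) + (+0.359) + (+0.0805) + (-0.427) + (+1.62) = -1.3675 W/m²/K.
ΔT = −F/λ = −23.1/(-1.3675) = 16.89 K.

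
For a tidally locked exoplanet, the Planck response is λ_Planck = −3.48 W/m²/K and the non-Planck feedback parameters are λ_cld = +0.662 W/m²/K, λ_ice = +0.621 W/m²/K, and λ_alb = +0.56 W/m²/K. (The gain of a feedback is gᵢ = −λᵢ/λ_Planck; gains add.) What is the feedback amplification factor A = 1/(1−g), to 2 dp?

2.13

Convert to gains: g_cld = 0.662/3.48 = 0.1902; g_ice = 0.621/3.48 = 0.1784; g_alb = 0.56/3.48 = 0.1609.
Total gain g = 0.5295.
A = 1/(1 − 0.5295) = 2.13.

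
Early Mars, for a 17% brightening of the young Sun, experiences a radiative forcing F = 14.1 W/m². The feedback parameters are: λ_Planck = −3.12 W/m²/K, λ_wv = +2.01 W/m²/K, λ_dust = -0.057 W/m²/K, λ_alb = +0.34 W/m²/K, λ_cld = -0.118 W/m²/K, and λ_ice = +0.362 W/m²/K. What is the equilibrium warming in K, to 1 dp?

24.2 K

Net feedback parameter λ = (−3.12) + (+2.01) + (-0.057) + (+0.34) + (-0.118) + (+0.362) = -0.583 W/m²/K.
ΔT = −F/λ = −14.1/(-0.583) = 24.2 K.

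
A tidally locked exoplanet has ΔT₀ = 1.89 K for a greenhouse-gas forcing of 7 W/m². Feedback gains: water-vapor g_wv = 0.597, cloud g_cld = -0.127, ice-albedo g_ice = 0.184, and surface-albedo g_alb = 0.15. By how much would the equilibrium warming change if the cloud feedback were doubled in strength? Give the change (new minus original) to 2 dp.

Original: g = 0.804, ΔT = 1.89/(1−0.804) = 9.6429 K.
With doubled cloud: g' = 0.677, ΔT' = 1.89/(1−0.677) = 5.8514 K.
Change = 5.8514 − 9.6429 = -3.79 K.

-3.79 K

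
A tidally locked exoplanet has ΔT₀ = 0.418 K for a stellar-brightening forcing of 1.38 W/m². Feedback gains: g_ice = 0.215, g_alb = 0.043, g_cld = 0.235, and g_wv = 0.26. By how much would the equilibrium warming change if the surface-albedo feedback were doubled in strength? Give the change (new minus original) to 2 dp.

Original: g = 0.753, ΔT = 0.418/(1−0.753) = 1.6923 K.
With doubled surface-albedo: g' = 0.796, ΔT' = 0.418/(1−0.796) = 2.0490 K.
Change = 2.0490 − 1.6923 = 0.36 K.

0.36 K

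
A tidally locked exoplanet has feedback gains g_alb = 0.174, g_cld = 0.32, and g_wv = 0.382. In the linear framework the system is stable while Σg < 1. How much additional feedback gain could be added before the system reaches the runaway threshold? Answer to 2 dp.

0.12

Current total gain = 0.174 + 0.32 + 0.382 = 0.876.
Margin to runaway = 1 − 0.876 = 0.12.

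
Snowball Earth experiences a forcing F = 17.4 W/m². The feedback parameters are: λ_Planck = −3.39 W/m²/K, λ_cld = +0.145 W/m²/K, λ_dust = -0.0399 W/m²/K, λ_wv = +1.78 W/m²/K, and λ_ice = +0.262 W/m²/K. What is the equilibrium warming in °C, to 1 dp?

14.0 °C

Net feedback parameter λ = (−3.39) + (+0.145) + (-0.0399) + (+1.78) + (+0.262) = -1.2429 W/m²/K.
ΔT = −F/λ = −17.4/(-1.2429) = 14.0 °C.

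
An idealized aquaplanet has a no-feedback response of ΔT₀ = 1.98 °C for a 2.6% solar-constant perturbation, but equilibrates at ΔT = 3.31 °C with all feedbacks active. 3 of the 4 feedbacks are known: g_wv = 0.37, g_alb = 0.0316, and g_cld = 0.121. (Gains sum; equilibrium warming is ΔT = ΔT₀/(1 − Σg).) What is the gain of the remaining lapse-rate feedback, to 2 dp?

-0.12

Amplification A = ΔT/ΔT₀ = 3.31/1.98 = 1.672.
Total gain g = 1 − 1/A = 1 − 1/1.672 = 0.4019.
Known gains sum to 0.37 + 0.0316 + 0.121 = 0.5226.
g_lr = 0.4019 − 0.5226 = -0.12.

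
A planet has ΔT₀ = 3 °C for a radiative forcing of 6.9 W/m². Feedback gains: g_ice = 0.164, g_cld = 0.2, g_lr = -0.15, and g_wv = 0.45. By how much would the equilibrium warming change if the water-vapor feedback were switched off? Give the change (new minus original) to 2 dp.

Original: g = 0.664, ΔT = 3/(1−0.664) = 8.9286 °C.
Without water-vapor: g' = 0.214, ΔT' = 3/(1−0.214) = 3.8168 °C.
Change = 3.8168 − 8.9286 = -5.11 °C.

-5.11 °C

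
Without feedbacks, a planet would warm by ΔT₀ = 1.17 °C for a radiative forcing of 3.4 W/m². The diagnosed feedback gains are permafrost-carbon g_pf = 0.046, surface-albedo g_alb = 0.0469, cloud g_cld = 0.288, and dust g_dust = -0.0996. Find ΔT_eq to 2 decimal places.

1.63 °C

Total gain g = 0.046 + 0.0469 + 0.288 − 0.0996 = 0.2813.
Amplification A = 1/(1 − 0.2813) = 1.391.
ΔT = 1.17 × 1.391 = 1.63 °C.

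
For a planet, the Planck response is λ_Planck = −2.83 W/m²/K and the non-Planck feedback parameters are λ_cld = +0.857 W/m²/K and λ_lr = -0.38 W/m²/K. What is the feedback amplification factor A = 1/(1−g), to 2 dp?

1.20

Convert to gains: g_cld = 0.857/2.83 = 0.3028; g_lr = -0.38/2.83 = -0.1343.
Total gain g = 0.1685.
A = 1/(1 − 0.1685) = 1.20.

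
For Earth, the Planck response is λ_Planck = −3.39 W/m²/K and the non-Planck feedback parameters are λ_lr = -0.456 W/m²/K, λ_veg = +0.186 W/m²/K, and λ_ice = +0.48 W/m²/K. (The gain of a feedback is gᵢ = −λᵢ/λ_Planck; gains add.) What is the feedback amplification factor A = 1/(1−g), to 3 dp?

Convert to gains: g_lr = -0.456/3.39 = -0.1345; g_veg = 0.186/3.39 = 0.05487; g_ice = 0.48/3.39 = 0.1416.
Total gain g = 0.06197.
A = 1/(1 − 0.06197) = 1.066.

1.066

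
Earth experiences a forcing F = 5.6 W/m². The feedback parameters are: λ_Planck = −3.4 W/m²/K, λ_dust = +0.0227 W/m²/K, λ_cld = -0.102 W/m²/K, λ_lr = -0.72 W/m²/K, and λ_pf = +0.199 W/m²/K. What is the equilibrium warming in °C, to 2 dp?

1.40 °C

Net feedback parameter λ = (−3.4) + (+0.0227) + (-0.102) + (-0.72) + (+0.199) = -4.0003 W/m²/K.
ΔT = −F/λ = −5.6/(-4.0003) = 1.40 °C.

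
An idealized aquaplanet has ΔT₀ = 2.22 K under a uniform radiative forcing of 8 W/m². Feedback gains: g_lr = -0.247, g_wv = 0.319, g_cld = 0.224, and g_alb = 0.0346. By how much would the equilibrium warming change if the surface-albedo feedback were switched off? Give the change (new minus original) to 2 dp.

Original: g = 0.3306, ΔT = 2.22/(1−0.3306) = 3.3164 K.
Without surface-albedo: g' = 0.296, ΔT' = 2.22/(1−0.296) = 3.1534 K.
Change = 3.1534 − 3.3164 = -0.16 K.

-0.16 K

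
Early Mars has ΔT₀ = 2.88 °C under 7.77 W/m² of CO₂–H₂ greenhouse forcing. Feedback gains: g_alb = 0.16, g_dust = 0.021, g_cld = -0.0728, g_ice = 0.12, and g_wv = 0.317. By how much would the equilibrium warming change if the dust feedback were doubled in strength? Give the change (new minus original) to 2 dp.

Original: g = 0.5452, ΔT = 2.88/(1−0.5452) = 6.3325 °C.
With doubled dust: g' = 0.5662, ΔT' = 2.88/(1−0.5662) = 6.6390 °C.
Change = 6.6390 − 6.3325 = 0.31 °C.

0.31 °C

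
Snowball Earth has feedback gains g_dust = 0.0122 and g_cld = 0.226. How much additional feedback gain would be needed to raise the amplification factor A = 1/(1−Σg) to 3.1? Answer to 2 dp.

Current total gain = 0.2382.
Target gain for A = 3.1: g* = 1 − 1/3.1 = 0.6774.
Additional gain needed = 0.6774 − 0.2382 = 0.44.

0.44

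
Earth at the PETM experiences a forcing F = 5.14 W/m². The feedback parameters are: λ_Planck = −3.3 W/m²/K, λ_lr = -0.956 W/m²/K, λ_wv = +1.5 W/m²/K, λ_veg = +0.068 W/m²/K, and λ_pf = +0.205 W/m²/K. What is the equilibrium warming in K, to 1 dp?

Net feedback parameter λ = (−3.3) + (-0.956) + (+1.5) + (+0.068) + (+0.205) = -2.483 W/m²/K.
ΔT = −F/λ = −5.14/(-2.483) = 2.1 K.

2.1 K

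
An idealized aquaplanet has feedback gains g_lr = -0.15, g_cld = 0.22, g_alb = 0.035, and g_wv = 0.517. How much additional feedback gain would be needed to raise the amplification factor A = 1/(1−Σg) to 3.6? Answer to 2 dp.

0.10

Current total gain = 0.622.
Target gain for A = 3.6: g* = 1 − 1/3.6 = 0.7222.
Additional gain needed = 0.7222 − 0.622 = 0.10.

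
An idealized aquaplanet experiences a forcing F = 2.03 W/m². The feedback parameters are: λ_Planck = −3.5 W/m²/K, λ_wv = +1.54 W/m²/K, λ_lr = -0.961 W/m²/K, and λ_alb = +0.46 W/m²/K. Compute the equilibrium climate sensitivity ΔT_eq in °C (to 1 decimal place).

Net feedback parameter λ = (−3.5) + (+1.54) + (-0.961) + (+0.46) = -2.461 W/m²/K.
ΔT = −F/λ = −2.03/(-2.461) = 0.8 °C.

0.8 °C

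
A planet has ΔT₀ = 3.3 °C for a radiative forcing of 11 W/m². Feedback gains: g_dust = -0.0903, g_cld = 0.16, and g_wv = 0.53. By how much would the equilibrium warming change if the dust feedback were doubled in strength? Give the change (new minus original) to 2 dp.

Original: g = 0.5997, ΔT = 3.3/(1−0.5997) = 8.2438 °C.
With doubled dust: g' = 0.5094, ΔT' = 3.3/(1−0.5094) = 6.7265 °C.
Change = 6.7265 − 8.2438 = -1.52 °C.

-1.52 °C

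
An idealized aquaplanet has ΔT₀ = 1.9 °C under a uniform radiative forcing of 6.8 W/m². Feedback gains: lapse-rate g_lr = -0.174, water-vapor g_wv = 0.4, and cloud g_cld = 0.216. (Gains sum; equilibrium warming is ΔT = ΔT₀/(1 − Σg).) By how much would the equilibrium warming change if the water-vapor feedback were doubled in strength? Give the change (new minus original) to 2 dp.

Original: g = 0.442, ΔT = 1.9/(1−0.442) = 3.4050 °C.
With doubled water-vapor: g' = 0.842, ΔT' = 1.9/(1−0.842) = 12.0253 °C.
Change = 12.0253 − 3.4050 = 8.62 °C.

8.62 °C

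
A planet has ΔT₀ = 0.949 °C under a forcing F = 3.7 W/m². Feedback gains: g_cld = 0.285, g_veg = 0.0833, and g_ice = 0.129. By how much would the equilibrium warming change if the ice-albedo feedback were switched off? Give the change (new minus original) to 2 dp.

-0.39 °C

Original: g = 0.4973, ΔT = 0.949/(1−0.4973) = 1.8878 °C.
Without ice-albedo: g' = 0.3683, ΔT' = 0.949/(1−0.3683) = 1.5023 °C.
Change = 1.5023 − 1.8878 = -0.39 °C.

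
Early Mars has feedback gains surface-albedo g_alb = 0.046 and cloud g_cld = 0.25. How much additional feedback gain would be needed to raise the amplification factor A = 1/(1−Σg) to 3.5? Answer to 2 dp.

Current total gain = 0.296.
Target gain for A = 3.5: g* = 1 − 1/3.5 = 0.7143.
Additional gain needed = 0.7143 − 0.296 = 0.42.

0.42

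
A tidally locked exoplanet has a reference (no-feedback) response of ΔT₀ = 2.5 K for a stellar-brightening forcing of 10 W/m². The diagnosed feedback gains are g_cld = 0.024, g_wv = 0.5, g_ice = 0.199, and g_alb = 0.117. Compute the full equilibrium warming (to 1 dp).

15.6 K

Total gain g = 0.024 + 0.5 + 0.199 + 0.117 = 0.84.
Amplification A = 1/(1 − 0.84) = 6.25.
ΔT = 2.5 × 6.25 = 15.6 K.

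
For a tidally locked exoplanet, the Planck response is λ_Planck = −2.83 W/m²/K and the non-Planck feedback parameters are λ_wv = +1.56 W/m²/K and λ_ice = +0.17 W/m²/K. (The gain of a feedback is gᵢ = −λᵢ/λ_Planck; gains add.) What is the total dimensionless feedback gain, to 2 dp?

0.61

Convert to gains: g_wv = 1.56/2.83 = 0.5512; g_ice = 0.17/2.83 = 0.06007.
Total gain g = 0.61127.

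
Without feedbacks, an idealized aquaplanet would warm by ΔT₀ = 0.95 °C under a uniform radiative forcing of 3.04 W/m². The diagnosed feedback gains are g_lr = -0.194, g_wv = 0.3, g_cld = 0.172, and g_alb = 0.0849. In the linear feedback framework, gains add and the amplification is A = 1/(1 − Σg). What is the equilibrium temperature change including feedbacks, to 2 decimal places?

Total gain g = -0.194 + 0.3 + 0.172 + 0.0849 = 0.3629.
Amplification A = 1/(1 − 0.3629) = 1.57.
ΔT = 0.95 × 1.57 = 1.49 °C.

1.49 °C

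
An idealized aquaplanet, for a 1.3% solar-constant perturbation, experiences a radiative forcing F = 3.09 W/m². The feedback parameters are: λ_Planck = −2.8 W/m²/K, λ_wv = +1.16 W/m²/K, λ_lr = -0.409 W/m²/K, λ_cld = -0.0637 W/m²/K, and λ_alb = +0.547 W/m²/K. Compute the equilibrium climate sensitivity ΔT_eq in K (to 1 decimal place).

2.0 K

Net feedback parameter λ = (−2.8) + (+1.16) + (-0.409) + (-0.0637) + (+0.547) = -1.5657 W/m²/K.
ΔT = −F/λ = −3.09/(-1.5657) = 2.0 K.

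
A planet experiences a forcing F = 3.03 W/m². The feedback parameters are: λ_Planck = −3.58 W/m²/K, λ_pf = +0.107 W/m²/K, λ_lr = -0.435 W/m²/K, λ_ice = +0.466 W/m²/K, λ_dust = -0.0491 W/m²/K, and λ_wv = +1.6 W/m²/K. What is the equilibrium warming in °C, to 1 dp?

1.6 °C

Net feedback parameter λ = (−3.58) + (+0.107) + (-0.435) + (+0.466) + (-0.0491) + (+1.6) = -1.8911 W/m²/K.
ΔT = −F/λ = −3.03/(-1.8911) = 1.6 °C.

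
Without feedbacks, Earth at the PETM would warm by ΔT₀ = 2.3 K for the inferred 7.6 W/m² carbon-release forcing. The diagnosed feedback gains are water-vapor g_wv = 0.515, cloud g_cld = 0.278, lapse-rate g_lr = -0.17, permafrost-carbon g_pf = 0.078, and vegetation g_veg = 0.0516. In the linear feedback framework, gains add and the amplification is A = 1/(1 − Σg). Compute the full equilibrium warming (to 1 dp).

9.3 K

Total gain g = 0.515 + 0.278 − 0.17 + 0.078 + 0.0516 = 0.7526.
Amplification A = 1/(1 − 0.7526) = 4.042.
ΔT = 2.3 × 4.042 = 9.3 K.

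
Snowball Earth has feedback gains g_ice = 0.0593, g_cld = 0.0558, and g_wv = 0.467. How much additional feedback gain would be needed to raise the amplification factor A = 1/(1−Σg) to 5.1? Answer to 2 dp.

0.22

Current total gain = 0.5821.
Target gain for A = 5.1: g* = 1 − 1/5.1 = 0.8039.
Additional gain needed = 0.8039 − 0.5821 = 0.22.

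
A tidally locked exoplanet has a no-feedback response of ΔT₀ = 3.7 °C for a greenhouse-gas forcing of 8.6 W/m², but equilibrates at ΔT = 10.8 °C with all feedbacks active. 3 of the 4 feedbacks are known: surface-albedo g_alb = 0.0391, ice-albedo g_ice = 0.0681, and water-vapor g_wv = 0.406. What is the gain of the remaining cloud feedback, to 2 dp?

0.14

Amplification A = ΔT/ΔT₀ = 10.8/3.7 = 2.919.
Total gain g = 1 − 1/A = 1 − 1/2.919 = 0.6574.
Known gains sum to 0.0391 + 0.0681 + 0.406 = 0.5132.
g_cld = 0.6574 − 0.5132 = 0.14.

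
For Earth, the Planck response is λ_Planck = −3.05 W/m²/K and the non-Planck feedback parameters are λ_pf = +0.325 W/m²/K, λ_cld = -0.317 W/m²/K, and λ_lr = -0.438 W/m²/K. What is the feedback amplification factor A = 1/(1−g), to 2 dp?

Convert to gains: g_pf = 0.325/3.05 = 0.1066; g_cld = -0.317/3.05 = -0.1039; g_lr = -0.438/3.05 = -0.1436.
Total gain g = -0.1409.
A = 1/(1 + 0.1409) = 0.88.

0.88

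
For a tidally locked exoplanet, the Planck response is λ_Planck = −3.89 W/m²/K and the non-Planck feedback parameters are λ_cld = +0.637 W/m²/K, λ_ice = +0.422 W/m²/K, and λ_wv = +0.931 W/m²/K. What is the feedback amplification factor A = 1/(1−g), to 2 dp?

Convert to gains: g_cld = 0.637/3.89 = 0.1638; g_ice = 0.422/3.89 = 0.1085; g_wv = 0.931/3.89 = 0.2393.
Total gain g = 0.5116.
A = 1/(1 − 0.5116) = 2.05.

2.05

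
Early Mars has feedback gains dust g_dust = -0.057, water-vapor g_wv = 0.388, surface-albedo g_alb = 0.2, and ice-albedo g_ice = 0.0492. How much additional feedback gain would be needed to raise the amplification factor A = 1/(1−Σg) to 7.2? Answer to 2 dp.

Current total gain = 0.5802.
Target gain for A = 7.2: g* = 1 − 1/7.2 = 0.8611.
Additional gain needed = 0.8611 − 0.5802 = 0.28.

0.28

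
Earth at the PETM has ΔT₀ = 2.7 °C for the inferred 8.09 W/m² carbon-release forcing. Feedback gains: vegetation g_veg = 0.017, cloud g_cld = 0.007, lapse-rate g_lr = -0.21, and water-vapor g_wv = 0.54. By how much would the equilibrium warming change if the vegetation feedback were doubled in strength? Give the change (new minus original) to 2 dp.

Original: g = 0.354, ΔT = 2.7/(1−0.354) = 4.1796 °C.
With doubled vegetation: g' = 0.371, ΔT' = 2.7/(1−0.371) = 4.2925 °C.
Change = 4.2925 − 4.1796 = 0.11 °C.

0.11 °C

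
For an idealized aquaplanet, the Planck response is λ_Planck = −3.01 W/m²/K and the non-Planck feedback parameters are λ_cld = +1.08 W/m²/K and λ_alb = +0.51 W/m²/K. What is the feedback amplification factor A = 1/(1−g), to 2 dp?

2.12

Convert to gains: g_cld = 1.08/3.01 = 0.3588; g_alb = 0.51/3.01 = 0.1694.
Total gain g = 0.5282.
A = 1/(1 − 0.5282) = 2.12.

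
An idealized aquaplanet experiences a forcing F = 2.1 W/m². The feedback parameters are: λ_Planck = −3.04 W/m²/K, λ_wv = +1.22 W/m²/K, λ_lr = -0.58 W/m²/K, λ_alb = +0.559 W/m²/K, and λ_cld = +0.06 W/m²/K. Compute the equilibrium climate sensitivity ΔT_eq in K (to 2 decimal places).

Net feedback parameter λ = (−3.04) + (+1.22) + (-0.58) + (+0.559) + (+0.06) = -1.781 W/m²/K.
ΔT = −F/λ = −2.1/(-1.781) = 1.18 K.

1.18 K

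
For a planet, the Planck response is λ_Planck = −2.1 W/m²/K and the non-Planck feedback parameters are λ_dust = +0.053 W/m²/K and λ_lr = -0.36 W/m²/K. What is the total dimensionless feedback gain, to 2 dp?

-0.15

Convert to gains: g_dust = 0.053/2.1 = 0.02524; g_lr = -0.36/2.1 = -0.1714.
Total gain g = -0.14616.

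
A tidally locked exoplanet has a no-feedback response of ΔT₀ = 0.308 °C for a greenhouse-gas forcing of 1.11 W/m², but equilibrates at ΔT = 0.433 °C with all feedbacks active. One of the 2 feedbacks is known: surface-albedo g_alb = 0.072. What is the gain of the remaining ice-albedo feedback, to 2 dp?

0.22

Amplification A = ΔT/ΔT₀ = 0.433/0.308 = 1.406.
Total gain g = 1 − 1/A = 1 − 1/1.406 = 0.2888.
The known gain is 0.072.
g_ice = 0.2888 − 0.072 = 0.22.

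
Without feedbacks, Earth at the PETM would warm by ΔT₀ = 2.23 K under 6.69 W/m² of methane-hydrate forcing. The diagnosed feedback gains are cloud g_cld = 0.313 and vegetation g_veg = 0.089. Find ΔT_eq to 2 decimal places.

3.73 K

Total gain g = 0.313 + 0.089 = 0.402.
Amplification A = 1/(1 − 0.402) = 1.672.
ΔT = 2.23 × 1.672 = 3.73 K.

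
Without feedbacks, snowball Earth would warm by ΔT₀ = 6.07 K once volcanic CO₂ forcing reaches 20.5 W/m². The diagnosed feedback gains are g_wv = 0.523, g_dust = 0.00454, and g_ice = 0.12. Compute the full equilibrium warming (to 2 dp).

Total gain g = 0.523 + 0.00454 + 0.12 = 0.64754.
Amplification A = 1/(1 − 0.64754) = 2.837.
ΔT = 6.07 × 2.837 = 17.22 K.

17.22 K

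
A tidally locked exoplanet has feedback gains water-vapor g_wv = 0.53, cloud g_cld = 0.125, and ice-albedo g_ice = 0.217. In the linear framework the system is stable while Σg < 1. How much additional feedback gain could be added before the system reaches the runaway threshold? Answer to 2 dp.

0.13

Current total gain = 0.53 + 0.125 + 0.217 = 0.872.
Margin to runaway = 1 − 0.872 = 0.13.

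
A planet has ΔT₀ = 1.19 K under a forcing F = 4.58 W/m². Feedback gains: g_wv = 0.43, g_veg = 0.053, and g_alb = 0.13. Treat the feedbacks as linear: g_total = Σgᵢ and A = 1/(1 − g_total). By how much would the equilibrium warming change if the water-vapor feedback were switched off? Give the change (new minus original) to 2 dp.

-1.62 K

Original: g = 0.613, ΔT = 1.19/(1−0.613) = 3.0749 K.
Without water-vapor: g' = 0.183, ΔT' = 1.19/(1−0.183) = 1.4565 K.
Change = 1.4565 − 3.0749 = -1.62 K.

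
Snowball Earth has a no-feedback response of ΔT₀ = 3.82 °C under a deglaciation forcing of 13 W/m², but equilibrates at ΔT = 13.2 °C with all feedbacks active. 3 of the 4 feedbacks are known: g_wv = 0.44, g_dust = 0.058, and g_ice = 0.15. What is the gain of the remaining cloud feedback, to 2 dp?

0.06

Amplification A = ΔT/ΔT₀ = 13.2/3.82 = 3.455.
Total gain g = 1 − 1/A = 1 − 1/3.455 = 0.7106.
Known gains sum to 0.44 + 0.058 + 0.15 = 0.648.
g_cld = 0.7106 − 0.648 = 0.06.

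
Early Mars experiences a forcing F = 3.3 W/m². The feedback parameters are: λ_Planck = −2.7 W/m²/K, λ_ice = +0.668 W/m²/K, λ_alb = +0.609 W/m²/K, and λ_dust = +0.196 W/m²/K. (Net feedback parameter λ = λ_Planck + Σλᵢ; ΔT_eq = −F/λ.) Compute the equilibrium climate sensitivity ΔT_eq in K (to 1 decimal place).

2.7 K

Net feedback parameter λ = (−2.7) + (+0.668) + (+0.609) + (+0.196) = -1.227 W/m²/K.
ΔT = −F/λ = −3.3/(-1.227) = 2.7 K.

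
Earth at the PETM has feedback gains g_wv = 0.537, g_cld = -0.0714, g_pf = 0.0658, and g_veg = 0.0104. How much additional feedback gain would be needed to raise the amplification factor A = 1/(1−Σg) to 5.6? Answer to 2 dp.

0.28

Current total gain = 0.5418.
Target gain for A = 5.6: g* = 1 − 1/5.6 = 0.8214.
Additional gain needed = 0.8214 − 0.5418 = 0.28.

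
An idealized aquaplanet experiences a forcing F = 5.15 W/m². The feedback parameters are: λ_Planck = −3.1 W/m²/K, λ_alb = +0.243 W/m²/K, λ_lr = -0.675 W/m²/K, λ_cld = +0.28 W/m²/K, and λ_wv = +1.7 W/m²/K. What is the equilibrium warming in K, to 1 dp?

Net feedback parameter λ = (−3.1) + (+0.243) + (-0.675) + (+0.28) + (+1.7) = -1.552 W/m²/K.
ΔT = −F/λ = −5.15/(-1.552) = 3.3 K.

3.3 K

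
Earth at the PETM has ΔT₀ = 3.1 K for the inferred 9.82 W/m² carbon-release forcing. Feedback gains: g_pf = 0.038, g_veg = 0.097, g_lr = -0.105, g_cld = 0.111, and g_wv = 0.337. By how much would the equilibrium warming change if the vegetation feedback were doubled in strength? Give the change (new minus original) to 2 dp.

Original: g = 0.478, ΔT = 3.1/(1−0.478) = 5.9387 K.
With doubled vegetation: g' = 0.575, ΔT' = 3.1/(1−0.575) = 7.2941 K.
Change = 7.2941 − 5.9387 = 1.36 K.

1.36 K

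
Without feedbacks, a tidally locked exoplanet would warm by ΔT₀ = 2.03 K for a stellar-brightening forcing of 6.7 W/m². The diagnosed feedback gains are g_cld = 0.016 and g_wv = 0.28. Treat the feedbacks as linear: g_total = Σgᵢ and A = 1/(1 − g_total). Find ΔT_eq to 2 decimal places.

2.88 K

Total gain g = 0.016 + 0.28 = 0.296.
Amplification A = 1/(1 − 0.296) = 1.42.
ΔT = 2.03 × 1.42 = 2.88 K.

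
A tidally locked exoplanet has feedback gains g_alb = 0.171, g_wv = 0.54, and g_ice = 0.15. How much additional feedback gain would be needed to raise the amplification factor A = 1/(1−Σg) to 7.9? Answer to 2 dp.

Current total gain = 0.861.
Target gain for A = 7.9: g* = 1 − 1/7.9 = 0.8734.
Additional gain needed = 0.8734 − 0.861 = 0.01.

0.01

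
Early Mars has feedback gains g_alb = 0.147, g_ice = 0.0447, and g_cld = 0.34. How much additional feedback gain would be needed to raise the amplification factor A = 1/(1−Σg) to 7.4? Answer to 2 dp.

0.33

Current total gain = 0.5317.
Target gain for A = 7.4: g* = 1 − 1/7.4 = 0.8649.
Additional gain needed = 0.8649 − 0.5317 = 0.33.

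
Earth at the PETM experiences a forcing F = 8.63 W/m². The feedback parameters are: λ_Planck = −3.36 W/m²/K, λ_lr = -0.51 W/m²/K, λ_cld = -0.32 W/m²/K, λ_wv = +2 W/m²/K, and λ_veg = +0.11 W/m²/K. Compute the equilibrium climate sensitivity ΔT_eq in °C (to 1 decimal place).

4.1 °C

Net feedback parameter λ = (−3.36) + (-0.51) + (-0.32) + (+2) + (+0.11) = -2.08 W/m²/K.
ΔT = −F/λ = −8.63/(-2.08) = 4.1 °C.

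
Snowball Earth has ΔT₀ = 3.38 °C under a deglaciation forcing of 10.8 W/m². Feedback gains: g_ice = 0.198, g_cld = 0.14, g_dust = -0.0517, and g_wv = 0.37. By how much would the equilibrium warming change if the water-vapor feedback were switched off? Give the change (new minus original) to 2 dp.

Original: g = 0.6563, ΔT = 3.38/(1−0.6563) = 9.8342 °C.
Without water-vapor: g' = 0.2863, ΔT' = 3.38/(1−0.2863) = 4.7359 °C.
Change = 4.7359 − 9.8342 = -5.10 °C.

-5.10 °C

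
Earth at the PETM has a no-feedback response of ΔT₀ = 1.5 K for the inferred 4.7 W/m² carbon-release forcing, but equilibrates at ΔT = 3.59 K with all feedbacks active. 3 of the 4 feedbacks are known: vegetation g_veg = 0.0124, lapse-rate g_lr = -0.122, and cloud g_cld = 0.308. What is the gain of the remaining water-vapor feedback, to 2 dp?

0.38

Amplification A = ΔT/ΔT₀ = 3.59/1.5 = 2.393.
Total gain g = 1 − 1/A = 1 − 1/2.393 = 0.5821.
Known gains sum to 0.0124 − 0.122 + 0.308 = 0.1984.
g_wv = 0.5821 − 0.1984 = 0.38.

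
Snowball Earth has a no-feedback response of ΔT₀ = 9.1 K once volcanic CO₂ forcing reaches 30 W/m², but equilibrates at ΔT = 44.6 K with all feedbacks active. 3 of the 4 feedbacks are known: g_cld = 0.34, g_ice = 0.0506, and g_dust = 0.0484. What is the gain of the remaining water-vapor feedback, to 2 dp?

0.36

Amplification A = ΔT/ΔT₀ = 44.6/9.1 = 4.901.
Total gain g = 1 − 1/A = 1 − 1/4.901 = 0.796.
Known gains sum to 0.34 + 0.0506 + 0.0484 = 0.439.
g_wv = 0.796 − 0.439 = 0.36.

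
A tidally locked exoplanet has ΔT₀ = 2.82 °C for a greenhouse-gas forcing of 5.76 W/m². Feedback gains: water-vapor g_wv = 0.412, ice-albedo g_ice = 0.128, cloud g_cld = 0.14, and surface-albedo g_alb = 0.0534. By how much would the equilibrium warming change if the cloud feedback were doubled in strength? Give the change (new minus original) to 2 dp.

11.70 °C

Original: g = 0.7334, ΔT = 2.82/(1−0.7334) = 10.5776 °C.
With doubled cloud: g' = 0.8734, ΔT' = 2.82/(1−0.8734) = 22.2749 °C.
Change = 22.2749 − 10.5776 = 11.70 °C.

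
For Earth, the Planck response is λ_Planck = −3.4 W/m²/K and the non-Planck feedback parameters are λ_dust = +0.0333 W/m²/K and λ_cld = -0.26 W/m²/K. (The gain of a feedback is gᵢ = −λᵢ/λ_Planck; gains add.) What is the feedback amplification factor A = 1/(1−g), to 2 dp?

0.94

Convert to gains: g_dust = 0.0333/3.4 = 0.009794; g_cld = -0.26/3.4 = -0.07647.
Total gain g = -0.066676.
A = 1/(1 + 0.066676) = 0.94.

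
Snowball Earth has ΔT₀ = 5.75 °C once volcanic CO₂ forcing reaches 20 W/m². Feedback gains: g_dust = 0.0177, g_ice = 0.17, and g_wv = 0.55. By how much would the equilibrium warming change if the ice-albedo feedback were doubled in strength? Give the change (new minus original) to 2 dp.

Original: g = 0.7377, ΔT = 5.75/(1−0.7377) = 21.9215 °C.
With doubled ice-albedo: g' = 0.9077, ΔT' = 5.75/(1−0.9077) = 62.2969 °C.
Change = 62.2969 − 21.9215 = 40.38 °C.

40.38 °C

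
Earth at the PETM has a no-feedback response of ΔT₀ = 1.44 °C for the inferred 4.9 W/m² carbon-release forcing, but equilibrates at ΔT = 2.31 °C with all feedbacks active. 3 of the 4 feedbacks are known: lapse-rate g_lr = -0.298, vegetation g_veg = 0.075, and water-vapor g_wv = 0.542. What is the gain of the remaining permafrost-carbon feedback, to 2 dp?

0.06

Amplification A = ΔT/ΔT₀ = 2.31/1.44 = 1.604.
Total gain g = 1 − 1/A = 1 − 1/1.604 = 0.3766.
Known gains sum to -0.298 + 0.075 + 0.542 = 0.319.
g_pf = 0.3766 − 0.319 = 0.06.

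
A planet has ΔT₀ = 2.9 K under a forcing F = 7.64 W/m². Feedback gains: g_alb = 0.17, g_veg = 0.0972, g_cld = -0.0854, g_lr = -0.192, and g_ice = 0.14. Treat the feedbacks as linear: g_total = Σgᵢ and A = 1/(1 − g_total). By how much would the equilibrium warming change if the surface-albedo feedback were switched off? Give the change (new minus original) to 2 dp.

-0.54 K

Original: g = 0.1298, ΔT = 2.9/(1−0.1298) = 3.3326 K.
Without surface-albedo: g' = -0.0402, ΔT' = 2.9/(1+0.0402) = 2.7879 K.
Change = 2.7879 − 3.3326 = -0.54 K.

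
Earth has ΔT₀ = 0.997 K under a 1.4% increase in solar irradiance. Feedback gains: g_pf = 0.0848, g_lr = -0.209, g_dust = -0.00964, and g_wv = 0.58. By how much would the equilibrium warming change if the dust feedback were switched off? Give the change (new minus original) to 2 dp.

0.03 K

Original: g = 0.44616, ΔT = 0.997/(1−0.44616) = 1.8002 K.
Without dust: g' = 0.4558, ΔT' = 0.997/(1−0.4558) = 1.8320 K.
Change = 1.8320 − 1.8002 = 0.03 K.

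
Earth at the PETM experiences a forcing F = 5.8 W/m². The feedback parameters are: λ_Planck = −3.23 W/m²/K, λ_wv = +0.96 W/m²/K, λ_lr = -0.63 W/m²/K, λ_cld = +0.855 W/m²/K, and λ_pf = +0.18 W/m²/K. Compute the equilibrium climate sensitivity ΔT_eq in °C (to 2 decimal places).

Net feedback parameter λ = (−3.23) + (+0.96) + (-0.63) + (+0.855) + (+0.18) = -1.865 W/m²/K.
ΔT = −F/λ = −5.8/(-1.865) = 3.11 °C.

3.11 °C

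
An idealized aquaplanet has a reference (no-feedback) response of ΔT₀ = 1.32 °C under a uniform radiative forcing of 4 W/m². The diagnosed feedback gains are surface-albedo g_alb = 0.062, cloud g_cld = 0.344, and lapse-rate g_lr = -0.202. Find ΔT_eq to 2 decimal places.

Total gain g = 0.062 + 0.344 − 0.202 = 0.204.
Amplification A = 1/(1 − 0.204) = 1.256.
ΔT = 1.32 × 1.256 = 1.66 °C.

1.66 °C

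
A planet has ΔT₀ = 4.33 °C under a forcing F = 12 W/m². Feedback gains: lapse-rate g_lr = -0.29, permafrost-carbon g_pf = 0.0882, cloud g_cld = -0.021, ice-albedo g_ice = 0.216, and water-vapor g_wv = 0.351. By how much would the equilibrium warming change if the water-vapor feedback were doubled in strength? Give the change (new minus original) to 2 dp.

7.60 °C

Original: g = 0.3442, ΔT = 4.33/(1−0.3442) = 6.6026 °C.
With doubled water-vapor: g' = 0.6952, ΔT' = 4.33/(1−0.6952) = 14.2060 °C.
Change = 14.2060 − 6.6026 = 7.60 °C.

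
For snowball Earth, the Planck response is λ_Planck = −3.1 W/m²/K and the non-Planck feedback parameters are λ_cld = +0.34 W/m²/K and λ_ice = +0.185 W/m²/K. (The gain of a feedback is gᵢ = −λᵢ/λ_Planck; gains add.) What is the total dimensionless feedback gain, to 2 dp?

Convert to gains: g_cld = 0.34/3.1 = 0.1097; g_ice = 0.185/3.1 = 0.05968.
Total gain g = 0.16938.

0.17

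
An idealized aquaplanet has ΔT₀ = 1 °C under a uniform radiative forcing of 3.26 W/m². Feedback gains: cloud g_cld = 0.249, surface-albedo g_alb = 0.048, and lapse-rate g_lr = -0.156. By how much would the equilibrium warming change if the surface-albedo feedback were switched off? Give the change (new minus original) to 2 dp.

-0.06 °C

Original: g = 0.141, ΔT = 1/(1−0.141) = 1.1641 °C.
Without surface-albedo: g' = 0.093, ΔT' = 1/(1−0.093) = 1.1025 °C.
Change = 1.1025 − 1.1641 = -0.06 °C.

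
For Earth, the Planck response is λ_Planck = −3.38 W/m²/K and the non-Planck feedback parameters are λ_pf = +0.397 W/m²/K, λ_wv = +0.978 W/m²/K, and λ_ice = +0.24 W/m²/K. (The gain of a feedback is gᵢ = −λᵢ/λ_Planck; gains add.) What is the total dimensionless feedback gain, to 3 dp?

0.478

Convert to gains: g_pf = 0.397/3.38 = 0.1175; g_wv = 0.978/3.38 = 0.2893; g_ice = 0.24/3.38 = 0.07101.
Total gain g = 0.47781.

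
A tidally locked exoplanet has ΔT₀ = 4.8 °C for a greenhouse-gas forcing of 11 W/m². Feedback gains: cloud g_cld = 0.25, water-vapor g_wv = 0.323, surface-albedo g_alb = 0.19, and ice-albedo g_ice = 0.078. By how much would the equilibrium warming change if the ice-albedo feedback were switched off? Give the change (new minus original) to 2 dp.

-9.94 °C

Original: g = 0.841, ΔT = 4.8/(1−0.841) = 30.1887 °C.
Without ice-albedo: g' = 0.763, ΔT' = 4.8/(1−0.763) = 20.2532 °C.
Change = 20.2532 − 30.1887 = -9.94 °C.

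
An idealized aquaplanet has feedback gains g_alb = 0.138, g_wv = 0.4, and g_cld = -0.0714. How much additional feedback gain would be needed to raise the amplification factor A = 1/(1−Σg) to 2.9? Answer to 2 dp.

0.19

Current total gain = 0.4666.
Target gain for A = 2.9: g* = 1 − 1/2.9 = 0.6552.
Additional gain needed = 0.6552 − 0.4666 = 0.19.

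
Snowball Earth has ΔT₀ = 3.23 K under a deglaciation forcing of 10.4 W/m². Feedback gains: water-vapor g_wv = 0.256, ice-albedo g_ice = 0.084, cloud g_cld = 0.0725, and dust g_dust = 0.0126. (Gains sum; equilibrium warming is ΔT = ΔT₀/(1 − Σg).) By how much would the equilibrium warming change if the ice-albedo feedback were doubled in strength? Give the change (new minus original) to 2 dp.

0.96 K

Original: g = 0.4251, ΔT = 3.23/(1−0.4251) = 5.6184 K.
With doubled ice-albedo: g' = 0.5091, ΔT' = 3.23/(1−0.5091) = 6.5798 K.
Change = 6.5798 − 5.6184 = 0.96 K.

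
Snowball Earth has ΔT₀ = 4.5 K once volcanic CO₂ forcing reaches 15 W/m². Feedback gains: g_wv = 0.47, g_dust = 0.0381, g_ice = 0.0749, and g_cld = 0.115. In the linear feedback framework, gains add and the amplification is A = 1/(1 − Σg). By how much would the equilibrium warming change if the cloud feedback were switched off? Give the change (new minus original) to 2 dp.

-4.11 K

Original: g = 0.698, ΔT = 4.5/(1−0.698) = 14.9007 K.
Without cloud: g' = 0.583, ΔT' = 4.5/(1−0.583) = 10.7914 K.
Change = 10.7914 − 14.9007 = -4.11 K.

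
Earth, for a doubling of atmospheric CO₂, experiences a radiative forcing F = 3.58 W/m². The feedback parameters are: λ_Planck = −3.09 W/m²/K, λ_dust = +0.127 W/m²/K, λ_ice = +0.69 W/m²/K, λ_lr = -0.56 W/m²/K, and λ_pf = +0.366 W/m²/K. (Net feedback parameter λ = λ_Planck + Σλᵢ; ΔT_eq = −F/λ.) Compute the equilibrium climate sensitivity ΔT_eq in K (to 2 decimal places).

1.45 K

Net feedback parameter λ = (−3.09) + (+0.127) + (+0.69) + (-0.56) + (+0.366) = -2.467 W/m²/K.
ΔT = −F/λ = −3.58/(-2.467) = 1.45 K.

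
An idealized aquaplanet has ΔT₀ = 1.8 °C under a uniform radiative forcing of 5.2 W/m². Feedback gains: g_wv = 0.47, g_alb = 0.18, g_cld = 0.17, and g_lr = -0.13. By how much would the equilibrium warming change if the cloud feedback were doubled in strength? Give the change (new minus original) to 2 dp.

Original: g = 0.69, ΔT = 1.8/(1−0.69) = 5.8065 °C.
With doubled cloud: g' = 0.86, ΔT' = 1.8/(1−0.86) = 12.8571 °C.
Change = 12.8571 − 5.8065 = 7.05 °C.

7.05 °C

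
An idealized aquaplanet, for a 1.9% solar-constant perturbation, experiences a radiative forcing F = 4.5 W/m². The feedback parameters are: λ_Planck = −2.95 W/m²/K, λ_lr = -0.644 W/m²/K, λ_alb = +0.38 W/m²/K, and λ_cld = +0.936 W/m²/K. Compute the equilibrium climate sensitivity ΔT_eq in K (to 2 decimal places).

1.98 K

Net feedback parameter λ = (−2.95) + (-0.644) + (+0.38) + (+0.936) = -2.278 W/m²/K.
ΔT = −F/λ = −4.5/(-2.278) = 1.98 K.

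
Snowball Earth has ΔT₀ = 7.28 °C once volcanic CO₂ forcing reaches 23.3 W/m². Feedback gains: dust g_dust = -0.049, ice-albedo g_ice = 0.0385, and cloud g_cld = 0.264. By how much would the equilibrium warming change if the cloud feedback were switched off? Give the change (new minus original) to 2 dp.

-2.55 °C

Original: g = 0.2535, ΔT = 7.28/(1−0.2535) = 9.7522 °C.
Without cloud: g' = -0.0105, ΔT' = 7.28/(1+0.0105) = 7.2044 °C.
Change = 7.2044 − 9.7522 = -2.55 °C.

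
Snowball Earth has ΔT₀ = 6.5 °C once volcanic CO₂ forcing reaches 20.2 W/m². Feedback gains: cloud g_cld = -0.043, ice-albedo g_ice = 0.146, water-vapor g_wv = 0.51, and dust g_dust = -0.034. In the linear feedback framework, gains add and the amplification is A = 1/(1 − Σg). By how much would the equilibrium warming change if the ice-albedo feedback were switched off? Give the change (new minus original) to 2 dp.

-3.98 °C

Original: g = 0.579, ΔT = 6.5/(1−0.579) = 15.4394 °C.
Without ice-albedo: g' = 0.433, ΔT' = 6.5/(1−0.433) = 11.4638 °C.
Change = 11.4638 − 15.4394 = -3.98 °C.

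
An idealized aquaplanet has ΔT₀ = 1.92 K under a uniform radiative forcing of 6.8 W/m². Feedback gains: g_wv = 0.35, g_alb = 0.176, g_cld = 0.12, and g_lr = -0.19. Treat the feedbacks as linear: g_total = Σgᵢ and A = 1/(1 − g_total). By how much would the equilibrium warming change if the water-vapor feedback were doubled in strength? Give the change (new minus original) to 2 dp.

Original: g = 0.456, ΔT = 1.92/(1−0.456) = 3.5294 K.
With doubled water-vapor: g' = 0.806, ΔT' = 1.92/(1−0.806) = 9.8969 K.
Change = 9.8969 − 3.5294 = 6.37 K.

6.37 K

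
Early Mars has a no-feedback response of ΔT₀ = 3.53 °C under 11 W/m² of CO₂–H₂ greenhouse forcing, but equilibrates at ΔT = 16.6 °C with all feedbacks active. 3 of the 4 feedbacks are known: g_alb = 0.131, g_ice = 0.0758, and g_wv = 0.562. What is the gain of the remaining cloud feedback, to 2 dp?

Amplification A = ΔT/ΔT₀ = 16.6/3.53 = 4.703.
Total gain g = 1 − 1/A = 1 − 1/4.703 = 0.7874.
Known gains sum to 0.131 + 0.0758 + 0.562 = 0.7688.
g_cld = 0.7874 − 0.7688 = 0.02.

0.02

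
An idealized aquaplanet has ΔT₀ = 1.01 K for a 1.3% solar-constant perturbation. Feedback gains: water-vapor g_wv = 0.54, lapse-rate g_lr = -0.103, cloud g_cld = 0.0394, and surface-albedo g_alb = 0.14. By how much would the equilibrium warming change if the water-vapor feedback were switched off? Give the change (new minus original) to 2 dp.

Original: g = 0.6164, ΔT = 1.01/(1−0.6164) = 2.6330 K.
Without water-vapor: g' = 0.0764, ΔT' = 1.01/(1−0.0764) = 1.0935 K.
Change = 1.0935 − 2.6330 = -1.54 K.

-1.54 K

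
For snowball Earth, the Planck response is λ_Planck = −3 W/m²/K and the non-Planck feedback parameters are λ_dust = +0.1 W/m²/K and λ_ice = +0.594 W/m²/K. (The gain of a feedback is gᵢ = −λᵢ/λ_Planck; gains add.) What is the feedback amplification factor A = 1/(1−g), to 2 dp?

Convert to gains: g_dust = 0.1/3 = 0.03333; g_ice = 0.594/3 = 0.198.
Total gain g = 0.23133.
A = 1/(1 − 0.23133) = 1.30.

1.30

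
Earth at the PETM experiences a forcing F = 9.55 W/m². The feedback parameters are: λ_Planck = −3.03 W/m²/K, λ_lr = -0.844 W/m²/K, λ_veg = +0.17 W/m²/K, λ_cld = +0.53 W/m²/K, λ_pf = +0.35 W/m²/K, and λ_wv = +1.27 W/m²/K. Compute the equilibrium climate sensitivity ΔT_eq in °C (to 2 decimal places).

Net feedback parameter λ = (−3.03) + (-0.844) + (+0.17) + (+0.53) + (+0.35) + (+1.27) = -1.554 W/m²/K.
ΔT = −F/λ = −9.55/(-1.554) = 6.15 °C.

6.15 °C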